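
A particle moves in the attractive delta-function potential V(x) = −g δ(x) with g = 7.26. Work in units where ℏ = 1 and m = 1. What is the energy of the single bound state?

E = -26.4

For x ≠ 0 the bound state is ψ ∝ e^{−κ|x|}; integrating the TISE across the delta gives the cusp condition 2κ = 2mg/ℏ², so κ = 7.260.
Then E = −ℏ²κ²/(2m) = −mg²/(2ℏ²) = -26.35.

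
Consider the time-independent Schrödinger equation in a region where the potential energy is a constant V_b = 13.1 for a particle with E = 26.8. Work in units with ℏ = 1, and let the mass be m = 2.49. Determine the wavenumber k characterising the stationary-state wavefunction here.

With E > V_b the solution is oscillatory, ψ ∝ e^{±ikx} with k = √(2m(E − V_b))/ℏ.
k = √(2 × 2.49 × 13.7) = 8.260.

k = 8.26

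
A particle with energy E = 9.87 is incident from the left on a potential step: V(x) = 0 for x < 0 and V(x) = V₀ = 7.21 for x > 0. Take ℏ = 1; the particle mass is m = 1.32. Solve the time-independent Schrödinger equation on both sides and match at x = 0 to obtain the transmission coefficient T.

T = 0.900

On each side the TISE gives plane waves with k = √(2m(E − V))/ℏ: k₁ = √(2·1.32·9.87) = 5.105, k₂ = √(2·1.32·2.66) = 2.650.
Continuity of ψ and ψ′ at the step yields the reflection amplitude r = (k₁ − k₂)/(k₁ + k₂) = 0.3165; thus R = |r|² = 0.1002, T = 0.8998.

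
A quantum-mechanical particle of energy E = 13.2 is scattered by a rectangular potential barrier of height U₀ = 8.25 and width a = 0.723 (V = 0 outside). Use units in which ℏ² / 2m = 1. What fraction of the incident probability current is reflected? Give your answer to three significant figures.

R = 0.206

E > U₀: inside the barrier k₂ = √(2m(E − U₀))/ℏ = 2.225, k₂a = 1.609.
Matching at both interfaces gives T⁻¹ = 1 + U₀² sin²(k₂a) / [4E(E − U₀)] = 1.260, hence T = 0.794.
R = 1 − T = 0.206.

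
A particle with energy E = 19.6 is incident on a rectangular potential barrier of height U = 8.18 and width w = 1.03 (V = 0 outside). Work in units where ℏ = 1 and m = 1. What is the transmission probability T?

T = 0.933

Above the barrier the interior wavenumber is k₂ = √(2m(E − U))/ℏ = 4.779, giving phase k₂w = 4.922.
T = [1 + U² sin²(k₂w) / (4E(E − U))]⁻¹ = 1/1.071 = 0.933.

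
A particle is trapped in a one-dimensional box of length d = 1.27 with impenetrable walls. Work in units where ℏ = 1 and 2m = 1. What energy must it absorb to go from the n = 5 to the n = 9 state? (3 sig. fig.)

ΔE = 343

E_n = n²π²ℏ²/(2md²), so ΔE = (9² − 5²) π²ℏ²/(2md²).
ΔE = 56 × π² / (2 × 0.5 × 1.27²) = 342.7.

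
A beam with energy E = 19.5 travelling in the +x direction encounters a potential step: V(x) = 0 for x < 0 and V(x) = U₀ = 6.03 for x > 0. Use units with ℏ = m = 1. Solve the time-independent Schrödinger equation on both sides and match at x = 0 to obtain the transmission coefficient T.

The wavenumbers are k₁ = √(2mE)/ℏ = 6.245 on the left and k₂ = √(2m(E − U₀))/ℏ = 5.190 on the right.
Continuity of ψ and ψ′ at the step yields the reflection amplitude r = (k₁ − k₂)/(k₁ + k₂) = 0.09222; thus R = |r|² = 0.008505, T = 0.9915.

T = 0.991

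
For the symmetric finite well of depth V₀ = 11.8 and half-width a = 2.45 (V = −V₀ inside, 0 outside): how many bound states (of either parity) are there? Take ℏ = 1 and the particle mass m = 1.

Define the well-strength parameter z₀ = (a/ℏ)√(2mV₀) = 2.45 × √(2·1·11.8) = 11.90.
The even/odd transcendental equations gain one root per π/2 in z₀, giving N = 1 + ⌊2z₀/π⌋ = 1 + ⌊7.577⌋ = 8.

N = 8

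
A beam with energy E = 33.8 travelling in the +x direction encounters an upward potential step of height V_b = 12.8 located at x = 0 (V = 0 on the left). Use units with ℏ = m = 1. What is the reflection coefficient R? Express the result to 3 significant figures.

The wavenumbers are k₁ = √(2mE)/ℏ = 8.222 on the left and k₂ = √(2m(E − V_b))/ℏ = 6.481 on the right.
Continuity of ψ and ψ′ at the step yields the reflection amplitude r = (k₁ − k₂)/(k₁ + k₂) = 0.1184; thus R = |r|² = 0.01402, T = 0.9860.

R = 0.0140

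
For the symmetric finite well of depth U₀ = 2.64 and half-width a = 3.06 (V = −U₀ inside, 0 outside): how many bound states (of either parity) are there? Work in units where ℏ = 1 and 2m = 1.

The dimensionless depth is z₀ = a√(2mU₀)/ℏ = 3.06 × √(2.640) = 4.972.
The even/odd transcendental equations gain one root per π/2 in z₀, giving N = 1 + ⌊2z₀/π⌋ = 1 + ⌊3.165⌋ = 4.

N = 4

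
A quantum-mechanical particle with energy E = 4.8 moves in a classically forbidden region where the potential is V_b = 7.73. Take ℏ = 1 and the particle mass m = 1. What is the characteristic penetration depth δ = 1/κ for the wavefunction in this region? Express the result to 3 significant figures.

δ = 0.413

Since E < V_b the TISE in this region is ψ'' = κ²ψ with κ = √(2m(V_b − E))/ℏ.
κ = √(2 × 1 × 2.93) = 2.421. The penetration depth is δ = 1/κ = 0.413.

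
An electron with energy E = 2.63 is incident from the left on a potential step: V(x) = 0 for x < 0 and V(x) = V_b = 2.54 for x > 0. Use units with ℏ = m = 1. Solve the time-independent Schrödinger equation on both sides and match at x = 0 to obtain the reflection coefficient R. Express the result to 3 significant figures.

On each side the TISE gives plane waves with k = √(2m(E − V))/ℏ: k₁ = √(2·1·2.63) = 2.293, k₂ = √(2·1·0.09) = 0.4243.
Continuity of ψ and ψ′ at the step yields the reflection amplitude r = (k₁ − k₂)/(k₁ + k₂) = 0.6878; thus R = |r|² = 0.4730, T = 0.5270.

R = 0.473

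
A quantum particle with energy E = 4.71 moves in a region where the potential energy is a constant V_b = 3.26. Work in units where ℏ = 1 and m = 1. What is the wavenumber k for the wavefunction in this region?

With E > V_b the solution is oscillatory, ψ ∝ e^{±ikx} with k = √(2m(E − V_b))/ℏ.
k = √(2 × 1 × 1.45) = 1.703.

k = 1.70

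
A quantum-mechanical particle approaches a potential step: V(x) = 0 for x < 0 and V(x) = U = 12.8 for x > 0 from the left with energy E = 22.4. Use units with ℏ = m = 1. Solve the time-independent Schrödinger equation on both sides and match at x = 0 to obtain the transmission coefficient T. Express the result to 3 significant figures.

T = 0.956

The wavenumbers are k₁ = √(2mE)/ℏ = 6.693 on the left and k₂ = √(2m(E − U))/ℏ = 4.382 on the right.
Continuity of ψ and ψ′ at the step yields the reflection amplitude r = (k₁ − k₂)/(k₁ + k₂) = 0.2087; thus R = |r|² = 0.04356, T = 0.9564.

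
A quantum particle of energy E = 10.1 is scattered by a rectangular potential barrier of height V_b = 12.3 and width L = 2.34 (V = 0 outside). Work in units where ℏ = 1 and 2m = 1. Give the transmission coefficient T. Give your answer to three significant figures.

E < V_b: inside the barrier ψ ∝ e^{±κx} with κ = √(2m(V_b − E))/ℏ = 1.483.
κL = 3.471, sinh(κL) = 16.07.
Matching ψ, ψ′ at both faces gives T = [1 + V_b² sinh²(κL) / (4E(V_b − E))]⁻¹ = 1/440.3 = 0.00227.

T = 0.00227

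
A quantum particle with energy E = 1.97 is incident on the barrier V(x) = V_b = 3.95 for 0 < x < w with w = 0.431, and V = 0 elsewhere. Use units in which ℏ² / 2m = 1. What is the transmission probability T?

E < V_b: inside the barrier ψ ∝ e^{±κx} with κ = √(2m(V_b − E))/ℏ = 1.407.
κw = 0.6065, sinh(κw) = 0.6443.
The exact tunnelling result is T⁻¹ = 1 + V_b² sinh²(κw) / [4E(V_b − E)] = 1.415, so T = 0.707.

T = 0.707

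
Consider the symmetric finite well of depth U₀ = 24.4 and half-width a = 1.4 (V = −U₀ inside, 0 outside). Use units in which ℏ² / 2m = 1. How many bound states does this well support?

N = 5

The dimensionless depth is z₀ = a√(2mU₀)/ℏ = 1.4 × √(24.40) = 6.915.
The even/odd transcendental equations gain one root per π/2 in z₀, giving N = 1 + ⌊2z₀/π⌋ = 1 + ⌊4.403⌋ = 5.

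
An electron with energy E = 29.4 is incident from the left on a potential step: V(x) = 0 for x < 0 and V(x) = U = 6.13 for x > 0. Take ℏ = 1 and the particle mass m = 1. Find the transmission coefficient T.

On each side the TISE gives plane waves with k = √(2m(E − V))/ℏ: k₁ = √(2·1·29.4) = 7.668, k₂ = √(2·1·23.27) = 6.822.
Continuity of ψ and ψ′ at the step yields the reflection amplitude r = (k₁ − k₂)/(k₁ + k₂) = 0.05839; thus R = |r|² = 0.003410, T = 0.9966.

T = 0.997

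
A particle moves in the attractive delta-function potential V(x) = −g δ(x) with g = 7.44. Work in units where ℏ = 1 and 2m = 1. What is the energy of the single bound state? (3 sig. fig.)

For x ≠ 0 the bound state is ψ ∝ e^{−κ|x|}; integrating the TISE across the delta gives the cusp condition 2κ = 2mg/ℏ², so κ = 3.720.
Then E = −ℏ²κ²/(2m) = −mg²/(2ℏ²) = -13.84.

E = -13.8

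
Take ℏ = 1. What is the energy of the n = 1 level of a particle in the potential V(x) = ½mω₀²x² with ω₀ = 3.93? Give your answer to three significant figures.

E = 5.90

Using E_n = (n + ½)ℏω₀: E_1 = 1.5 × 3.93 = 5.895.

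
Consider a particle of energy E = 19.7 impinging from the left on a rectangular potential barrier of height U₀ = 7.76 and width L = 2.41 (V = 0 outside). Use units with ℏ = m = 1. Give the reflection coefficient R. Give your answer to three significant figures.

Above the barrier the interior wavenumber is k₂ = √(2m(E − U₀))/ℏ = 4.887, giving phase k₂L = 11.78.
Matching at both interfaces gives T⁻¹ = 1 + U₀² sin²(k₂L) / [4E(E − U₀)] = 1.032, hence T = 0.969.
R = 1 − T = 0.0312.

R = 0.0312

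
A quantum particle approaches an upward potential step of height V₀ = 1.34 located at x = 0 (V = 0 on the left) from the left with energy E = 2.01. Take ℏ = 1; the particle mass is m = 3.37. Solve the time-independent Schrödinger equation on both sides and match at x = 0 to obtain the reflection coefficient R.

The wavenumbers are k₁ = √(2mE)/ℏ = 3.681 on the left and k₂ = √(2m(E − V₀))/ℏ = 2.125 on the right.
Continuity of ψ and ψ′ at the step yields the reflection amplitude r = (k₁ − k₂)/(k₁ + k₂) = 0.2679; thus R = |r|² = 0.07180, T = 0.9282.

R = 0.0718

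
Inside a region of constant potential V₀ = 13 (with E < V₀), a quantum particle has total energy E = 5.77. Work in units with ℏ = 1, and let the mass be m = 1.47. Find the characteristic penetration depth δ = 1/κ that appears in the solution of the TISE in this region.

δ = 0.217

Since E < V₀ the TISE in this region is ψ'' = κ²ψ with κ = √(2m(V₀ − E))/ℏ.
κ = √(2 × 1.47 × 7.23) = 4.610. The penetration depth is δ = 1/κ = 0.217.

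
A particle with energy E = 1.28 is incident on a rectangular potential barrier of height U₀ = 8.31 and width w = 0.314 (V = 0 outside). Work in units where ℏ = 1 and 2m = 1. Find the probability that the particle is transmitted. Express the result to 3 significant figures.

T = 0.375

E < U₀: inside the barrier ψ ∝ e^{±κx} with κ = √(2m(U₀ − E))/ℏ = 2.651.
κw = 0.8325, sinh(κw) = 0.9321.
The exact tunnelling result is T⁻¹ = 1 + U₀² sinh²(κw) / [4E(U₀ − E)] = 2.667, so T = 0.375.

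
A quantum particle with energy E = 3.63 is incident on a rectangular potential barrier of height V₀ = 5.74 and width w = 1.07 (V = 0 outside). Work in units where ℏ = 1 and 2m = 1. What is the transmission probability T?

E < V₀: inside the barrier ψ ∝ e^{±κx} with κ = √(2m(V₀ − E))/ℏ = 1.453.
κw = 1.554, sinh(κw) = 2.260.
Matching ψ, ψ′ at both faces gives T = [1 + V₀² sinh²(κw) / (4E(V₀ − E))]⁻¹ = 1/6.493 = 0.154.

T = 0.154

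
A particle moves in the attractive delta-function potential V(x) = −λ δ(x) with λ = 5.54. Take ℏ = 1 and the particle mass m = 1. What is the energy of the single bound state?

E = -15.3

For x ≠ 0 the bound state is ψ ∝ e^{−κ|x|}; integrating the TISE across the delta gives the cusp condition 2κ = 2mλ/ℏ², so κ = 5.540.
Then E = −ℏ²κ²/(2m) = −mλ²/(2ℏ²) = -15.35.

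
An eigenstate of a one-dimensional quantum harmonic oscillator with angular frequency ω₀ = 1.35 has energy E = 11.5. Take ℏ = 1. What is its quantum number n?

Invert E_n = (n + ½)ℏω₀: n = E/ℏω₀ − ½ = 8.019, so n = 8.

n = 8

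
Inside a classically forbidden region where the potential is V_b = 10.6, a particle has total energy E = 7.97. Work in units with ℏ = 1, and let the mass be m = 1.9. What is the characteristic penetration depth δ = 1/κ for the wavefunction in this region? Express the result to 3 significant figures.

δ = 0.316

Since E < V_b the TISE in this region is ψ'' = κ²ψ with κ = √(2m(V_b − E))/ℏ.
κ = √(2 × 1.9 × 2.63) = 3.161. The penetration depth is δ = 1/κ = 0.316.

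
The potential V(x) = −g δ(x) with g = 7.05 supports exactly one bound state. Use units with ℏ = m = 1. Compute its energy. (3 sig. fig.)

E = -24.9

For x ≠ 0 the bound state is ψ ∝ e^{−κ|x|}; integrating the TISE across the delta gives the cusp condition 2κ = 2mg/ℏ², so κ = 7.050.
Then E = −ℏ²κ²/(2m) = −mg²/(2ℏ²) = -24.85.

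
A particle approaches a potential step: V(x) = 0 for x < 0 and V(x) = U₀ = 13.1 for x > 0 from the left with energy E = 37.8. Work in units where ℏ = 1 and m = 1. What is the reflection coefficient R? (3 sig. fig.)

R = 0.0112

On each side the TISE gives plane waves with k = √(2m(E − V))/ℏ: k₁ = √(2·1·37.8) = 8.695, k₂ = √(2·1·24.7) = 7.029.
Continuity of ψ and ψ′ at the step yields the reflection amplitude r = (k₁ − k₂)/(k₁ + k₂) = 0.1060; thus R = |r|² = 0.01123, T = 0.9888.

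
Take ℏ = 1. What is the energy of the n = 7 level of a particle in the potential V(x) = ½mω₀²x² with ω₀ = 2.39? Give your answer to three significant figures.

The oscillator eigenvalues are E_n = ℏω₀(n + ½), so E_7 = 2.39 × 7.5 = 17.93.

E = 17.9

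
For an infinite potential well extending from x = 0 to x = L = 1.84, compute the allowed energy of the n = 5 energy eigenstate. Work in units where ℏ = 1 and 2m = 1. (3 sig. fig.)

E = 72.9

Requiring ψ(0) = ψ(L) = 0 quantises k = nπ/L, hence E_n = ℏ²k²/2m = n²π²ℏ²/(2mL²).
E_5 = 5² × π² / (2 × 0.5 × 1.84²) = 72.88.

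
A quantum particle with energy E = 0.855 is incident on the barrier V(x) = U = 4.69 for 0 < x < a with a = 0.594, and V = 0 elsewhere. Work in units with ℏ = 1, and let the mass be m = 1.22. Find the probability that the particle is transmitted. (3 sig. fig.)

T = 0.0623

Since E < U the interior solution is evanescent with decay constant κ = √(2m(U − E))/ℏ = 3.059.
κa = 1.817, sinh(κa) = 2.996.
The exact tunnelling result is T⁻¹ = 1 + U² sinh²(κa) / [4E(U − E)] = 16.05, so T = 0.0623.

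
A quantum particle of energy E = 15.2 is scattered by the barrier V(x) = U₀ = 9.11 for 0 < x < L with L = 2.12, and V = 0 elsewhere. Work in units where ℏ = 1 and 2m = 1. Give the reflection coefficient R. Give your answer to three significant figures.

R = 0.145

Above the barrier the interior wavenumber is k₂ = √(2m(E − U₀))/ℏ = 2.468, giving phase k₂L = 5.232.
Matching at both interfaces gives T⁻¹ = 1 + U₀² sin²(k₂L) / [4E(E − U₀)] = 1.169, hence T = 0.855.
R = 1 − T = 0.145.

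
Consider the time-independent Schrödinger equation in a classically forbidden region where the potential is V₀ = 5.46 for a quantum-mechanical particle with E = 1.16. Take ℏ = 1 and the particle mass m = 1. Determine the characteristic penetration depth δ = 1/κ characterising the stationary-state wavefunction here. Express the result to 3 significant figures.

Since E < V₀ the TISE in this region is ψ'' = κ²ψ with κ = √(2m(V₀ − E))/ℏ.
κ = √(2 × 1 × 4.3) = 2.933. The penetration depth is δ = 1/κ = 0.341.

δ = 0.341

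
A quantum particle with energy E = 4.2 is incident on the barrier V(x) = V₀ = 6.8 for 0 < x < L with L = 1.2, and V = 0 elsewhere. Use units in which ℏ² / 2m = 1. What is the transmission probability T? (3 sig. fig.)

E < V₀: inside the barrier ψ ∝ e^{±κx} with κ = √(2m(V₀ − E))/ℏ = 1.612.
κL = 1.935, sinh(κL) = 3.390.
Matching ψ, ψ′ at both faces gives T = [1 + V₀² sinh²(κL) / (4E(V₀ − E))]⁻¹ = 1/13.16 = 0.0760.

T = 0.0760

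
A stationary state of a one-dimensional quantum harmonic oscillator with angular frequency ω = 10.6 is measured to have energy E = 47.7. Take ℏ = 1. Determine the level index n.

n = 4

E_n = ℏω(n + ½) ⇒ n = E/(ℏω) − ½ = 47.7/10.6 − 0.5 = 4.000 → n = 4.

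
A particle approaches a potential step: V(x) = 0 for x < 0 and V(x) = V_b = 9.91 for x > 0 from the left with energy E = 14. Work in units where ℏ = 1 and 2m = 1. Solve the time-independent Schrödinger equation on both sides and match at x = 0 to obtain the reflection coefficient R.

The wavenumbers are k₁ = √(2mE)/ℏ = 3.742 on the left and k₂ = √(2m(E − V_b))/ℏ = 2.022 on the right.
Matching ψ and ψ′ at x = 0 gives r = (k₁ − k₂)/(k₁ + k₂), so R = r² = 0.08897 and T = 1 − R = 0.9110.

R = 0.0890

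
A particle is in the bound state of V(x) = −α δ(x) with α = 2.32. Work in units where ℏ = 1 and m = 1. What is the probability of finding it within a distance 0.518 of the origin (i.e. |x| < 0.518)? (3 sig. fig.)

The normalised bound state is ψ = √κ e^{−κ|x|} with κ = mα/ℏ² = 2.320.
P(|x| < d) = ∫_{−d}^{d} κ e^{−2κ|x|} dx = 1 − e^{−2κd} = 1 − e^{−2.404} = 0.9096.

P = 0.910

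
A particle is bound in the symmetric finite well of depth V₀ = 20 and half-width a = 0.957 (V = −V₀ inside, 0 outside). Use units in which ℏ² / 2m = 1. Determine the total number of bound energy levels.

Define the well-strength parameter z₀ = (a/ℏ)√(2mV₀) = 0.957 × √(2·0.5·20) = 4.280.
The even/odd transcendental equations gain one root per π/2 in z₀, giving N = 1 + ⌊2z₀/π⌋ = 1 + ⌊2.725⌋ = 3.

N = 3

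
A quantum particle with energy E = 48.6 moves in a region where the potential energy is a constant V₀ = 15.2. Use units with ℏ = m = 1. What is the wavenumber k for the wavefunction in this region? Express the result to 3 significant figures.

With E > V₀ the solution is oscillatory, ψ ∝ e^{±ikx} with k = √(2m(E − V₀))/ℏ.
k = √(2 × 1 × 33.4) = 8.173.

k = 8.17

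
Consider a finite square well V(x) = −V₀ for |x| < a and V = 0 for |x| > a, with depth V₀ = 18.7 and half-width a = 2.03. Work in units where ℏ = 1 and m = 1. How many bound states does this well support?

Define the well-strength parameter z₀ = (a/ℏ)√(2mV₀) = 2.03 × √(2·1·18.7) = 12.41.
A new bound state (alternating even/odd) appears each time z₀ passes a multiple of π/2, so N = ⌊2z₀/π⌋ + 1 = ⌊7.903⌋ + 1 = 8.

N = 8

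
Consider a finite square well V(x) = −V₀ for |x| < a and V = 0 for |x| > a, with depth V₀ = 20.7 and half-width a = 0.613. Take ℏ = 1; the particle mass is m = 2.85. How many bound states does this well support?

N = 5

Define the well-strength parameter z₀ = (a/ℏ)√(2mV₀) = 0.613 × √(2·2.85·20.7) = 6.659.
The even/odd transcendental equations gain one root per π/2 in z₀, giving N = 1 + ⌊2z₀/π⌋ = 1 + ⌊4.239⌋ = 5.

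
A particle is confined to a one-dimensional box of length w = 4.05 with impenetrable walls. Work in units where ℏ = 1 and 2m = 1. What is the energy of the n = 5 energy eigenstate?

Requiring ψ(0) = ψ(w) = 0 quantises k = nπ/w, hence E_n = ℏ²k²/2m = n²π²ℏ²/(2mw²).
E_5 = 5² × π² / (2 × 0.5 × 4.05²) = 15.04.

E = 15.0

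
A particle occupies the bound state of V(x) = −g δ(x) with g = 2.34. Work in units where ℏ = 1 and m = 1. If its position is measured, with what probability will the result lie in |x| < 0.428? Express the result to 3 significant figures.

P = 0.865

The normalised bound state is ψ = √κ e^{−κ|x|} with κ = mg/ℏ² = 2.340.
P(|x| < d) = ∫_{−d}^{d} κ e^{−2κ|x|} dx = 1 − e^{−2κd} = 1 − e^{−2.003} = 0.8651.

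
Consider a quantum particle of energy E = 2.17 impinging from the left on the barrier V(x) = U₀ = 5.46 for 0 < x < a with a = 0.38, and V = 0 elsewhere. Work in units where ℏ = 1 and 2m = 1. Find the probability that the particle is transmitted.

T = 0.633

Since E < U₀ the interior solution is evanescent with decay constant κ = √(2m(U₀ − E))/ℏ = 1.814.
κa = 0.6893, sinh(κa) = 0.7451.
The exact tunnelling result is T⁻¹ = 1 + U₀² sinh²(κa) / [4E(U₀ − E)] = 1.580, so T = 0.633.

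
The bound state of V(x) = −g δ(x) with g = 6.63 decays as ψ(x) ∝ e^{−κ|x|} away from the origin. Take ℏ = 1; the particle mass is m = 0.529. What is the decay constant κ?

κ = 3.51

Integrating the TISE across x = 0 gives the cusp condition ψ'(0⁺) − ψ'(0⁻) = −(2mg/ℏ²)ψ(0).
With ψ ∝ e^{−κ|x|} this yields −2κ = −2mg/ℏ², so κ = mg/ℏ² = 3.507.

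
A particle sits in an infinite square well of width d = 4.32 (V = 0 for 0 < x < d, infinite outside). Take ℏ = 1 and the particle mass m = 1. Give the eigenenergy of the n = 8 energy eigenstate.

Requiring ψ(0) = ψ(d) = 0 quantises k = nπ/d, hence E_n = ℏ²k²/2m = n²π²ℏ²/(2md²).
E_8 = 8² × π² / (2 × 1 × 4.32²) = 16.92.

E = 16.9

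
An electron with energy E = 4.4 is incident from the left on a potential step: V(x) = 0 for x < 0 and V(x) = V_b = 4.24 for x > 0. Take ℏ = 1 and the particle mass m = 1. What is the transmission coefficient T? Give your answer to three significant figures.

T = 0.538

The wavenumbers are k₁ = √(2mE)/ℏ = 2.966 on the left and k₂ = √(2m(E − V_b))/ℏ = 0.5657 on the right.
Matching ψ and ψ′ at x = 0 gives r = (k₁ − k₂)/(k₁ + k₂), so R = r² = 0.4620 and T = 1 − R = 0.5380.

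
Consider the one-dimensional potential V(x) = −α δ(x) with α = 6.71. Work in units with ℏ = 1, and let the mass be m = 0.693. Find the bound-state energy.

For x ≠ 0 the bound state is ψ ∝ e^{−κ|x|}; integrating the TISE across the delta gives the cusp condition 2κ = 2mα/ℏ², so κ = 4.650.
Then E = −ℏ²κ²/(2m) = −mα²/(2ℏ²) = -15.60.

E = -15.6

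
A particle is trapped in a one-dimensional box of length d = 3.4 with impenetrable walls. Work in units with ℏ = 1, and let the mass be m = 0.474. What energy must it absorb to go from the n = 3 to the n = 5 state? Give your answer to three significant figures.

ΔE = 14.4

E_n = n²π²ℏ²/(2md²), so ΔE = (5² − 3²) π²ℏ²/(2md²).
ΔE = 16 × π² / (2 × 0.474 × 3.4²) = 14.41.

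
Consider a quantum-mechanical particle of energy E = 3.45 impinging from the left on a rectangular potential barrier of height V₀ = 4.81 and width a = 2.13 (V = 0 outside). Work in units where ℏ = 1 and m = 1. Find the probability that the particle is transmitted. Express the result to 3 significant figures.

T = 0.00288

E < V₀: inside the barrier ψ ∝ e^{±κx} with κ = √(2m(V₀ − E))/ℏ = 1.649.
κa = 3.513, sinh(κa) = 16.76.
The exact tunnelling result is T⁻¹ = 1 + V₀² sinh²(κa) / [4E(V₀ − E)] = 347.2, so T = 0.00288.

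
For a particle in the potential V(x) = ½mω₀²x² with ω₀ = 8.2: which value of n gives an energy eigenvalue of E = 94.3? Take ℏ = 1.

Invert E_n = (n + ½)ℏω₀: n = E/ℏω₀ − ½ = 11.000, so n = 11.

n = 11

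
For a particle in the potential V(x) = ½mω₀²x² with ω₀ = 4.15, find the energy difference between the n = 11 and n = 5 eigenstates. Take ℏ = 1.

ΔE = 24.9

E_n = ℏω₀(n + ½), so ΔE = (11 − 5) ℏω₀ = 6 × 4.15 = 24.90.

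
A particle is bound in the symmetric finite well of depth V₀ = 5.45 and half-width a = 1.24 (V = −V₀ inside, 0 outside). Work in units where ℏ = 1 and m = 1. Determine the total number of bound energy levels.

The dimensionless depth is z₀ = a√(2mV₀)/ℏ = 1.24 × √(10.90) = 4.094.
The even/odd transcendental equations gain one root per π/2 in z₀, giving N = 1 + ⌊2z₀/π⌋ = 1 + ⌊2.606⌋ = 3.

N = 3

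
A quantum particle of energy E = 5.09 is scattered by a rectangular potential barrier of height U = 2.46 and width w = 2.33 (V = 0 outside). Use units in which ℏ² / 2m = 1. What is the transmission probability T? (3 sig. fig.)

E > U: inside the barrier k₂ = √(2m(E − U))/ℏ = 1.622, k₂w = 3.779.
Matching at both interfaces gives T⁻¹ = 1 + U² sin²(k₂w) / [4E(E − U)] = 1.040, hence T = 0.962.

T = 0.962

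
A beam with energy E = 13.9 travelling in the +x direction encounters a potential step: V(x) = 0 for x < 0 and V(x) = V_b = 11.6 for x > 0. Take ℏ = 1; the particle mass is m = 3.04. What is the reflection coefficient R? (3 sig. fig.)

R = 0.178

On each side the TISE gives plane waves with k = √(2m(E − V))/ℏ: k₁ = √(2·3.04·13.9) = 9.193, k₂ = √(2·3.04·2.3) = 3.740.
Continuity of ψ and ψ′ at the step yields the reflection amplitude r = (k₁ − k₂)/(k₁ + k₂) = 0.4217; thus R = |r|² = 0.1778, T = 0.8222.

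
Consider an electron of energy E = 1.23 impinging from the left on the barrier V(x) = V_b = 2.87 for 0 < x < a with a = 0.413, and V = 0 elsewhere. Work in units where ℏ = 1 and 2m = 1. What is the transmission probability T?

Since E < V_b the interior solution is evanescent with decay constant κ = √(2m(V_b − E))/ℏ = 1.281.
κa = 0.5289, sinh(κa) = 0.5539.
Matching ψ, ψ′ at both faces gives T = [1 + V_b² sinh²(κa) / (4E(V_b − E))]⁻¹ = 1/1.313 = 0.761.

T = 0.761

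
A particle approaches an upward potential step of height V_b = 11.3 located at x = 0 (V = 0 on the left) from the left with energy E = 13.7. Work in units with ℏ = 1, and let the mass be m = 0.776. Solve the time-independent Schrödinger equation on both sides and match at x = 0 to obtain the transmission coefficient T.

T = 0.832

On each side the TISE gives plane waves with k = √(2m(E − V))/ℏ: k₁ = √(2·0.776·13.7) = 4.611, k₂ = √(2·0.776·2.4) = 1.930.
Matching ψ and ψ′ at x = 0 gives r = (k₁ − k₂)/(k₁ + k₂), so R = r² = 0.1680 and T = 1 − R = 0.8320.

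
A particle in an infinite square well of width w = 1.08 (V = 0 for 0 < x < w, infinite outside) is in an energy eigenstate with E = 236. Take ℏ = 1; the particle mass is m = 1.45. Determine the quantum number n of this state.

For an infinite well E_n = n²π²ℏ²/(2mw²), so n = (w/πℏ)√(2mE).
n = (1.08/π) × √(2 × 1.45 × 236) = 8.994 → n = 9.

n = 9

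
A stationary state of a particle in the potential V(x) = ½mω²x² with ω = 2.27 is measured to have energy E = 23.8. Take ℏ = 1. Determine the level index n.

n = 10

E_n = ℏω(n + ½) ⇒ n = E/(ℏω) − ½ = 23.8/2.27 − 0.5 = 9.985 → n = 10.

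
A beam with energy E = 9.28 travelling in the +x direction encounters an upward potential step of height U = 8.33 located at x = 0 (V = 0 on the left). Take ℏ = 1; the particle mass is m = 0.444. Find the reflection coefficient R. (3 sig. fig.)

R = 0.265

On each side the TISE gives plane waves with k = √(2m(E − V))/ℏ: k₁ = √(2·0.444·9.28) = 2.871, k₂ = √(2·0.444·0.95) = 0.9185.
Matching ψ and ψ′ at x = 0 gives r = (k₁ − k₂)/(k₁ + k₂), so R = r² = 0.2654 and T = 1 − R = 0.7346.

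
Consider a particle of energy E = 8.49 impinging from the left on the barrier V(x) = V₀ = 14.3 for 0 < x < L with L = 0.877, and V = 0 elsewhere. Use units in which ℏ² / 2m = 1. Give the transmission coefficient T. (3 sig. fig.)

Since E < V₀ the interior solution is evanescent with decay constant κ = √(2m(V₀ − E))/ℏ = 2.410.
κL = 2.114, sinh(κL) = 4.080.
Matching ψ, ψ′ at both faces gives T = [1 + V₀² sinh²(κL) / (4E(V₀ − E))]⁻¹ = 1/18.25 = 0.0548.

T = 0.0548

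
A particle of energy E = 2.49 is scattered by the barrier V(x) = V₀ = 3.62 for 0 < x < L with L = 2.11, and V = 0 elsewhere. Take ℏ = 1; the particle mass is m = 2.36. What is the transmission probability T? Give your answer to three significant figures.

T = 0.000201

E < V₀: inside the barrier ψ ∝ e^{±κx} with κ = √(2m(V₀ − E))/ℏ = 2.309.
κL = 4.873, sinh(κL) = 65.35.
The exact tunnelling result is T⁻¹ = 1 + V₀² sinh²(κL) / [4E(V₀ − E)] = 4973, so T = 0.000201.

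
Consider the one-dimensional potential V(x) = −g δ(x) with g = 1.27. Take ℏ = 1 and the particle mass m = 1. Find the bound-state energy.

E = -0.806

For x ≠ 0 the bound state is ψ ∝ e^{−κ|x|}; integrating the TISE across the delta gives the cusp condition 2κ = 2mg/ℏ², so κ = 1.270.
Then E = −ℏ²κ²/(2m) = −mg²/(2ℏ²) = -0.8065.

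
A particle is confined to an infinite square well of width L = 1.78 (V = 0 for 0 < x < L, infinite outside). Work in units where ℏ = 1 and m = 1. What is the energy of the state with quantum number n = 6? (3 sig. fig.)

The infinite-well eigenfunctions ψ_n = √(2/L) sin(nπx/L) vanish at both walls, giving E_n = n²π²ℏ²/(2mL²).
E_6 = 6² × π² / (2 × 1 × 1.78²) = 56.07.

E = 56.1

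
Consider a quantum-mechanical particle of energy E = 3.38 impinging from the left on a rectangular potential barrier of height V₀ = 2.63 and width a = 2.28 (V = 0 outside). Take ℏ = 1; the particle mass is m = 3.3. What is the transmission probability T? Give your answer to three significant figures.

Above the barrier the interior wavenumber is k₂ = √(2m(E − V₀))/ℏ = 2.225, giving phase k₂a = 5.073.
Matching at both interfaces gives T⁻¹ = 1 + V₀² sin²(k₂a) / [4E(E − V₀)] = 1.597, hence T = 0.626.

T = 0.626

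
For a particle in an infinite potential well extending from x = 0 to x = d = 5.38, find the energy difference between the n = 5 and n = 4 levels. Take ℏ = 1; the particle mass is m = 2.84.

E_n = n²π²ℏ²/(2md²), so ΔE = (5² − 4²) π²ℏ²/(2md²).
ΔE = 9 × π² / (2 × 2.84 × 5.38²) = 0.5403.

ΔE = 0.540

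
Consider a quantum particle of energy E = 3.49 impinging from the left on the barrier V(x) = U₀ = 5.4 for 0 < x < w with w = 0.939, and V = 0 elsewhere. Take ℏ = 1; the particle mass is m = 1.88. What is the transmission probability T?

Since E < U₀ the interior solution is evanescent with decay constant κ = √(2m(U₀ − E))/ℏ = 2.680.
κw = 2.516, sinh(κw) = 6.151.
Matching ψ, ψ′ at both faces gives T = [1 + U₀² sinh²(κw) / (4E(U₀ − E))]⁻¹ = 1/42.38 = 0.0236.

T = 0.0236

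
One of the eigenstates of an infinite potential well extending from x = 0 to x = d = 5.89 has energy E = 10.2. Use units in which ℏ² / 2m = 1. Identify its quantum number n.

For an infinite well E_n = n²π²ℏ²/(2md²), so n = (d/πℏ)√(2mE).
n = (5.89/π) × √(2 × 0.5 × 10.2) = 5.988 → n = 6.

n = 6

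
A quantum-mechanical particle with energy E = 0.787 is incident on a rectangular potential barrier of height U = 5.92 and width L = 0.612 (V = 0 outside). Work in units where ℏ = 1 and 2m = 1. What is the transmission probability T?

Since E < U the interior solution is evanescent with decay constant κ = √(2m(U − E))/ℏ = 2.266.
κL = 1.387, sinh(κL) = 1.876.
Matching ψ, ψ′ at both faces gives T = [1 + U² sinh²(κL) / (4E(U − E))]⁻¹ = 1/8.630 = 0.116.

T = 0.116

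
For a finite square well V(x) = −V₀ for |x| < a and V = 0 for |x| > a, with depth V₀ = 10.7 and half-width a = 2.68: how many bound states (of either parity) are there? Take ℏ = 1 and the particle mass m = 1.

Define the well-strength parameter z₀ = (a/ℏ)√(2mV₀) = 2.68 × √(2·1·10.7) = 12.40.
A new bound state (alternating even/odd) appears each time z₀ passes a multiple of π/2, so N = ⌊2z₀/π⌋ + 1 = ⌊7.893⌋ + 1 = 8.

N = 8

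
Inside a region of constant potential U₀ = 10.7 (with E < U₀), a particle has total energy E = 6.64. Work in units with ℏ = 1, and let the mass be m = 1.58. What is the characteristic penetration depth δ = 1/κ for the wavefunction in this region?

Since E < U₀ the TISE in this region is ψ'' = κ²ψ with κ = √(2m(U₀ − E))/ℏ.
κ = √(2 × 1.58 × 4.06) = 3.582. The penetration depth is δ = 1/κ = 0.279.

δ = 0.279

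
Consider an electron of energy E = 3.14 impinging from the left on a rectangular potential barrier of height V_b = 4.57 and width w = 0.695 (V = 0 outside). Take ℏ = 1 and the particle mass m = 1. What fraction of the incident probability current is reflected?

R = 0.714

E < V_b: inside the barrier ψ ∝ e^{±κx} with κ = √(2m(V_b − E))/ℏ = 1.691.
κw = 1.175, sinh(κw) = 1.465.
Matching ψ, ψ′ at both faces gives T = [1 + V_b² sinh²(κw) / (4E(V_b − E))]⁻¹ = 1/3.497 = 0.286.
R = 1 − T = 0.714.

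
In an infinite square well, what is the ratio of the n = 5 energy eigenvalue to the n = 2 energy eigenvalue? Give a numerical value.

6.25

Since E_n ∝ n², the ratio is (5/2)² = 6.25.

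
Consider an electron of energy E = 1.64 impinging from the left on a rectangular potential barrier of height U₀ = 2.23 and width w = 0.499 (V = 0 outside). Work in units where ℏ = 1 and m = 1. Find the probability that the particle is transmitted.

Since E < U₀ the interior solution is evanescent with decay constant κ = √(2m(U₀ − E))/ℏ = 1.086.
κw = 0.5421, sinh(κw) = 0.5690.
Matching ψ, ψ′ at both faces gives T = [1 + U₀² sinh²(κw) / (4E(U₀ − E))]⁻¹ = 1/1.416 = 0.706.

T = 0.706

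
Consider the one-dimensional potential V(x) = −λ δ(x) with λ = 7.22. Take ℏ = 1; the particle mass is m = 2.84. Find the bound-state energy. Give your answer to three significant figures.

The bound state is ψ(x) = √κ e^{−κ|x|}. The derivative jump ψ'(0⁺) − ψ'(0⁻) = −(2mλ/ℏ²)ψ(0) fixes κ = mλ/ℏ² = 20.50.
Then E = −ℏ²κ²/(2m) = −mλ²/(2ℏ²) = -74.02.

E = -74.0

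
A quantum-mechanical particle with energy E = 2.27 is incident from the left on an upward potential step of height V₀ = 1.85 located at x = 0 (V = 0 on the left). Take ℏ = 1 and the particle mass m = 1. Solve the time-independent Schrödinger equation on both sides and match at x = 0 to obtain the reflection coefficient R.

On each side the TISE gives plane waves with k = √(2m(E − V))/ℏ: k₁ = √(2·1·2.27) = 2.131, k₂ = √(2·1·0.42) = 0.9165.
Continuity of ψ and ψ′ at the step yields the reflection amplitude r = (k₁ − k₂)/(k₁ + k₂) = 0.3985; thus R = |r|² = 0.1588, T = 0.8412.

R = 0.159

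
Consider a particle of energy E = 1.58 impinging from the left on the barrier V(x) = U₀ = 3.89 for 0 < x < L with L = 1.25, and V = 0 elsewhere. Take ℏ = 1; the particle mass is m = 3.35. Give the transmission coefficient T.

T = 0.000207

E < U₀: inside the barrier ψ ∝ e^{±κx} with κ = √(2m(U₀ − E))/ℏ = 3.934.
κL = 4.918, sinh(κL) = 68.33.
The exact tunnelling result is T⁻¹ = 1 + U₀² sinh²(κL) / [4E(U₀ − E)] = 4841, so T = 0.000207.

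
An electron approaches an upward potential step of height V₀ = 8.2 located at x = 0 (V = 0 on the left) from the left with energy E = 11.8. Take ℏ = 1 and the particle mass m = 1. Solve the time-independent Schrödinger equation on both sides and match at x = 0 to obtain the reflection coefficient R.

On each side the TISE gives plane waves with k = √(2m(E − V))/ℏ: k₁ = √(2·1·11.8) = 4.858, k₂ = √(2·1·3.6) = 2.683.
Continuity of ψ and ψ′ at the step yields the reflection amplitude r = (k₁ − k₂)/(k₁ + k₂) = 0.2884; thus R = |r|² = 0.08316, T = 0.9168.

R = 0.0832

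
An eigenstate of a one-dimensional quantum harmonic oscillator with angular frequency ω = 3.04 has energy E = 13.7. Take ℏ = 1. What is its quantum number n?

E_n = ℏω(n + ½) ⇒ n = E/(ℏω) − ½ = 13.7/3.04 − 0.5 = 4.007 → n = 4.

n = 4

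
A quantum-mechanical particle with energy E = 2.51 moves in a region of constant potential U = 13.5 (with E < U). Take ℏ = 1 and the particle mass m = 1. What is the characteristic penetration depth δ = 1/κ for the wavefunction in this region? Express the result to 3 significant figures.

Since E < U the TISE in this region is ψ'' = κ²ψ with κ = √(2m(U − E))/ℏ.
κ = √(2 × 1 × 10.99) = 4.688. The penetration depth is δ = 1/κ = 0.213.

δ = 0.213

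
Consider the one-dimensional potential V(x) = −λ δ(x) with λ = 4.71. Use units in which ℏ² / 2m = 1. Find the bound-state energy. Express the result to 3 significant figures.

E = -5.55

For x ≠ 0 the bound state is ψ ∝ e^{−κ|x|}; integrating the TISE across the delta gives the cusp condition 2κ = 2mλ/ℏ², so κ = 2.355.
Then E = −ℏ²κ²/(2m) = −mλ²/(2ℏ²) = -5.546.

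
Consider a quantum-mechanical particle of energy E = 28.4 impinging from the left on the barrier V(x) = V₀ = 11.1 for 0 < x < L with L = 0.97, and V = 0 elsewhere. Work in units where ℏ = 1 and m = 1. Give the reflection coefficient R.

R = 0.0183

E > V₀: inside the barrier k₂ = √(2m(E − V₀))/ℏ = 5.882, k₂L = 5.706.
Matching at both interfaces gives T⁻¹ = 1 + V₀² sin²(k₂L) / [4E(E − V₀)] = 1.019, hence T = 0.982.
R = 1 − T = 0.0183.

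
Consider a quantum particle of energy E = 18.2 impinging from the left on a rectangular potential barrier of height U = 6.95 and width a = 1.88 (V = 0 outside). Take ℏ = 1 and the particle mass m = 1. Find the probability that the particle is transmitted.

Above the barrier the interior wavenumber is k₂ = √(2m(E − U))/ℏ = 4.743, giving phase k₂a = 8.918.
Matching at both interfaces gives T⁻¹ = 1 + U² sin²(k₂a) / [4E(E − U)] = 1.014, hence T = 0.986.

T = 0.986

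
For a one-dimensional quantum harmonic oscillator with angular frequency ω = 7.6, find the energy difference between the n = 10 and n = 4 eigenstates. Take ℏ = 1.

ΔE = 45.6

E_n = ℏω(n + ½), so ΔE = (10 − 4) ℏω = 6 × 7.6 = 45.60.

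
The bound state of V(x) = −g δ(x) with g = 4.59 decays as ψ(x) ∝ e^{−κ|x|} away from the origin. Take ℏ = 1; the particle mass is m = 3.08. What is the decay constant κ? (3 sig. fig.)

κ = 14.1

Integrating the TISE across x = 0 gives the cusp condition ψ'(0⁺) − ψ'(0⁻) = −(2mg/ℏ²)ψ(0).
With ψ ∝ e^{−κ|x|} this yields −2κ = −2mg/ℏ², so κ = mg/ℏ² = 14.14.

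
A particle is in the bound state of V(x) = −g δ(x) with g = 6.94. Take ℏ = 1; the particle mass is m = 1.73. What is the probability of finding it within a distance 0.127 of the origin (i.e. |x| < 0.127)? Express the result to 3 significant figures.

P = 0.953

The normalised bound state is ψ = √κ e^{−κ|x|} with κ = mg/ℏ² = 12.01.
P(|x| < d) = ∫_{−d}^{d} κ e^{−2κ|x|} dx = 1 − e^{−2κd} = 1 − e^{−3.050} = 0.9526.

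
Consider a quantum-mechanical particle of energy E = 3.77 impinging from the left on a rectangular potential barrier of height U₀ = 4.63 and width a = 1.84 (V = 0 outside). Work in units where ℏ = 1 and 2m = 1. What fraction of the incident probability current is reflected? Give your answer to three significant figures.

R = 0.921

E < U₀: inside the barrier ψ ∝ e^{±κx} with κ = √(2m(U₀ − E))/ℏ = 0.9274.
κa = 1.706, sinh(κa) = 2.664.
Matching ψ, ψ′ at both faces gives T = [1 + U₀² sinh²(κa) / (4E(U₀ − E))]⁻¹ = 1/12.73 = 0.0786.
R = 1 − T = 0.921.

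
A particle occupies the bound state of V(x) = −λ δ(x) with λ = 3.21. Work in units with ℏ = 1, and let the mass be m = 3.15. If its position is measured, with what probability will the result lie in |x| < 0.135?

P = 0.935

The normalised bound state is ψ = √κ e^{−κ|x|} with κ = mλ/ℏ² = 10.11.
P(|x| < d) = ∫_{−d}^{d} κ e^{−2κ|x|} dx = 1 − e^{−2κd} = 1 − e^{−2.730} = 0.9348.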